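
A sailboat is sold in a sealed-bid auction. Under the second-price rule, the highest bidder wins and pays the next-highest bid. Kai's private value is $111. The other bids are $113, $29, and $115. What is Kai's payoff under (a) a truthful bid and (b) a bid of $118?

(a) $0  (b) -$4

The highest competing bid is $115.
Bidding truthfully at $111: the top bid is $115 (a rival), so Kai loses. Payoff = $0.
Bidding $118: Kai has the top bid, wins, and pays the second-highest bid $115. Payoff = $111 − $115 = -$4.
Deviating from a truthful bid can only lose payoff in a second-price auction — never gain.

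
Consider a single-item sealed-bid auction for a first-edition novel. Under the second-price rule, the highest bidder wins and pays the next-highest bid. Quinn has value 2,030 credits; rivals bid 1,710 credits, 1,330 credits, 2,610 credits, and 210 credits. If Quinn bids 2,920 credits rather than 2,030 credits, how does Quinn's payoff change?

The highest competing bid is 2,610 credits.
Bidding truthfully at 2,030 credits: the top bid is 2,610 credits (a rival), so Quinn loses. Payoff = 0 credits.
Bidding 2,920 credits: Quinn has the top bid, wins, and pays the second-highest bid 2,610 credits. Payoff = 2,030 credits − 2,610 credits = -580 credits.
Change = -580 credits − 0 credits = -580 credits.
Deviating from a truthful bid can only lose payoff in a second-price auction — never gain.

Change in payoff: -580 credits.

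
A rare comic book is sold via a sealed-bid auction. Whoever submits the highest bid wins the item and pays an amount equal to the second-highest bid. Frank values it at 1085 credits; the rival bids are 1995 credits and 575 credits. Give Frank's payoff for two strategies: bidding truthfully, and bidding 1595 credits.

The highest competing bid is 1995 credits.
Bidding truthfully at 1085 credits: the top bid is 1995 credits (a rival), so Frank loses. Payoff = 0 credits.
Bidding 1595 credits: the top bid is 1995 credits (a rival), so Frank loses. Payoff = 0 credits.

Truthful: 0 credits; alternative: 0 credits.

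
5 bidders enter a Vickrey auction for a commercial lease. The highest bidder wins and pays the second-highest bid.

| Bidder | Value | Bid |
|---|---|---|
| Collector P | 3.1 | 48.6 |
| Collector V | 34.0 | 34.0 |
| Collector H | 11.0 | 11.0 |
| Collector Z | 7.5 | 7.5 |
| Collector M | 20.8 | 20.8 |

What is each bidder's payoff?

Sorted high to low: Collector P 48.6 > Collector V 34.0 > Collector M 20.8 > Collector H 11.0 > Collector Z 7.5.
Collector P has the top bid and wins; the price is the second-highest bid, 34.0.
Collector P's payoff = 3.1 − 34.0 = -30.9. All other bidders lose, so their payoff is 0.

Collector P -30.9, Collector V 0.0, Collector H 0.0, Collector Z 0.0, Collector M 0.0.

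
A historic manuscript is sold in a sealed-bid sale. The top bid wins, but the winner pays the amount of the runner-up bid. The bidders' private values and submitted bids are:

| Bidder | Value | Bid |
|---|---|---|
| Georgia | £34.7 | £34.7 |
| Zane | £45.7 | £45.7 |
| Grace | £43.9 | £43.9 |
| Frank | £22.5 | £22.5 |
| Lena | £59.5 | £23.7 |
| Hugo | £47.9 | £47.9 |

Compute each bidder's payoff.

Payoffs: Georgia £0.0, Zane £0.0, Grace £0.0, Frank £0.0, Lena £0.0, Hugo £2.2.

Ordered from highest: Hugo £47.9 > Zane £45.7 > Grace £43.9 > Georgia £34.7 > Lena £23.7 > Frank £22.5.
Hugo has the top bid and wins; the price is the second-highest bid, £45.7.
Hugo's payoff = £47.9 − £45.7 = £2.2. All other bidders lose, so their payoff is 0.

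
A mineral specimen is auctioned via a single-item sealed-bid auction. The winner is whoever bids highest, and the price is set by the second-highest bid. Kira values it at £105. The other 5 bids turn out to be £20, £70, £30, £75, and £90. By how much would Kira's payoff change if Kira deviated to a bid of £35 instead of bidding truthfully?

The highest competing bid is £90.
Bidding truthfully at £105: Kira has the top bid, wins, and pays the second-highest bid £90. Payoff = £105 − £90 = £15.
Bidding £35: the top bid is £90 (a rival), so Kira loses. Payoff = £0.
Change = £0 − £15 = -£15.

Payoff change: -£15.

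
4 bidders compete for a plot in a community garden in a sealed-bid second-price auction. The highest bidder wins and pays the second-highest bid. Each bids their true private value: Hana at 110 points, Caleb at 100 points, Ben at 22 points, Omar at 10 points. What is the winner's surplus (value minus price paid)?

Sorted high to low: Hana 110 points, then Caleb 100 points, then Ben 22 points, then Omar 10 points.
Hana wins with the top bid and pays the second-highest, 100 points.
Surplus = 110 points − 100 points = 10 points.

Surplus = 10 points.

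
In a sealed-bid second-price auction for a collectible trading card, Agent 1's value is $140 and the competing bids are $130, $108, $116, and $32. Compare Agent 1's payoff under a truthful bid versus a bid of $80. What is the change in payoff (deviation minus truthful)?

Change in payoff: -$10.

The highest competing bid is $130.
Bidding truthfully at $140: Agent 1 has the top bid, wins, and pays the second-highest bid $130. Payoff = $140 − $130 = $10.
Bidding $80: the top bid is $130 (a rival), so Agent 1 loses. Payoff = $0.
Change = $0 − $10 = -$10.
Deviating from a truthful bid can only lose payoff in a second-price auction — never gain.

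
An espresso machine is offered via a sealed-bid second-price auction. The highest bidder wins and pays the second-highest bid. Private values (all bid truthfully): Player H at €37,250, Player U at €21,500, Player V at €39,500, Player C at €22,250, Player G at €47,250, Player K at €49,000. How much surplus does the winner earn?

Ranking the bids: Player K €49,000; Player G €47,250; Player V €39,500; Player H €37,250; Player C €22,250; Player U €21,500.
Player K wins with the top bid and pays the second-highest, €47,250.
Surplus = €49,000 − €47,250 = €1,750.

Winner's surplus: €1,750.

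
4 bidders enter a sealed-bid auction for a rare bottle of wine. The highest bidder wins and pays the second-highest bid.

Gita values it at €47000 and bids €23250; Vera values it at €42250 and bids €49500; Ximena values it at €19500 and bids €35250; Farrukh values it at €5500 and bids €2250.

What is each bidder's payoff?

Gita €0, Vera €7000, Ximena €0, Farrukh €0.

Sorted high to low: Vera €49500; Ximena €35250; Gita €23250; Farrukh €2250.
Vera has the top bid and wins; the price is the second-highest bid, €35250.
Vera's payoff = €42250 − €35250 = €7000. All other bidders lose, so their payoff is 0.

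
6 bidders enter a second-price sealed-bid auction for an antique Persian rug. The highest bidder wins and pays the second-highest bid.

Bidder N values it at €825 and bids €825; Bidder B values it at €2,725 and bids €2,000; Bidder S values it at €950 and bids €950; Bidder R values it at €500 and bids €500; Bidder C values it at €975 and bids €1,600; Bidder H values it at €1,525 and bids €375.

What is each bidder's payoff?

Bidder N €0, Bidder B €1,125, Bidder S €0, Bidder R €0, Bidder C €0, Bidder H €0.

Ordered from highest: Bidder B €2,000, then Bidder C €1,600, then Bidder S €950, then Bidder N €825, then Bidder R €500, then Bidder H €375.
Bidder B has the top bid and wins; the price is the second-highest bid, €1,600.
Bidder B's payoff = €2,725 − €1,600 = €1,125. All other bidders lose, so their payoff is 0.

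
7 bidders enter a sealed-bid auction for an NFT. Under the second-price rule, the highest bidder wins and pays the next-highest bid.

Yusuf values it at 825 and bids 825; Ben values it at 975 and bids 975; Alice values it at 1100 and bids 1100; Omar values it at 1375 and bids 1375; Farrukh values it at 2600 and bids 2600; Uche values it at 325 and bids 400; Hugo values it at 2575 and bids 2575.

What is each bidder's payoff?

Sorted high to low: Farrukh 2600 > Hugo 2575 > Omar 1375 > Alice 1100 > Ben 975 > Yusuf 825 > Uche 400.
Farrukh has the top bid and wins; the price is the second-highest bid, 2575.
Farrukh's payoff = 2600 − 2575 = 25. All other bidders lose, so their payoff is 0.

Payoffs: Yusuf 0, Ben 0, Alice 0, Omar 0, Farrukh 25, Uche 0, Hugo 0.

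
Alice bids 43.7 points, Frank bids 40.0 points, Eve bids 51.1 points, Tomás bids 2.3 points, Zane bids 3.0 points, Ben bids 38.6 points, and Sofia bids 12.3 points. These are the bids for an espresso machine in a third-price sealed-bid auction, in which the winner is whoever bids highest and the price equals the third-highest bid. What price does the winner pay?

40.0 points

Ranking the bids: Eve 51.1 points > Alice 43.7 points > Frank 40.0 points > Ben 38.6 points > Sofia 12.3 points > Zane 3.0 points > Tomás 2.3 points.
Eve is the highest bidder, so Eve wins.
Under the third-price rule, the price is the third-highest bid: 40.0 points.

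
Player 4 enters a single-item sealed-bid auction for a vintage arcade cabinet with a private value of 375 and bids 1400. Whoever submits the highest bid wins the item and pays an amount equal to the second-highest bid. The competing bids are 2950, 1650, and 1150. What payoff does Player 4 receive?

Highest competing bid: 2950.
Player 4's bid 1400 is not the highest, so Player 4 loses, pays nothing, and earns zero payoff.

Payoff = 0.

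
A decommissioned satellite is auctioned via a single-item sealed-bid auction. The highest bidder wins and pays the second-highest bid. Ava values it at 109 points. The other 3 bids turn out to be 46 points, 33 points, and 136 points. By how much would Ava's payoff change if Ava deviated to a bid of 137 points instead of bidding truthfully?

The highest competing bid is 136 points.
Bidding truthfully at 109 points: the top bid is 136 points (a rival), so Ava loses. Payoff = 0 points.
Bidding 137 points: Ava has the top bid, wins, and pays the second-highest bid 136 points. Payoff = 109 points − 136 points = -27 points.
Change = -27 points − 0 points = -27 points.

Change in payoff: -27 points.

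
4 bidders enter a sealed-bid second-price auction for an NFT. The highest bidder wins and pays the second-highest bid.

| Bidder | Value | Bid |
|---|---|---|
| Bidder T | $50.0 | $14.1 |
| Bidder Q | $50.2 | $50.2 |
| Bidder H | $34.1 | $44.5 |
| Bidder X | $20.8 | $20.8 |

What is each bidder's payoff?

Payoffs: Bidder T $0.0, Bidder Q $5.7, Bidder H $0.0, Bidder X $0.0.

Sorted high to low: Bidder Q $50.2 > Bidder H $44.5 > Bidder X $20.8 > Bidder T $14.1.
Bidder Q has the top bid and wins; the price is the second-highest bid, $44.5.
Bidder Q's payoff = $50.2 − $44.5 = $5.7. All other bidders lose, so their payoff is 0.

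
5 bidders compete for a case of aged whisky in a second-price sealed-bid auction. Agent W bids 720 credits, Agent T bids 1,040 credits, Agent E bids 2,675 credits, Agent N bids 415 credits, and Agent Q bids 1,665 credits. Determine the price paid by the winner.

Sorted high to low: Agent E 2,675 credits > Agent Q 1,665 credits > Agent T 1,040 credits > Agent W 720 credits > Agent N 415 credits.
Agent E has the highest bid, so Agent E wins.
The second-highest bid is 1,665 credits, so that is what Agent E pays.

1,665 credits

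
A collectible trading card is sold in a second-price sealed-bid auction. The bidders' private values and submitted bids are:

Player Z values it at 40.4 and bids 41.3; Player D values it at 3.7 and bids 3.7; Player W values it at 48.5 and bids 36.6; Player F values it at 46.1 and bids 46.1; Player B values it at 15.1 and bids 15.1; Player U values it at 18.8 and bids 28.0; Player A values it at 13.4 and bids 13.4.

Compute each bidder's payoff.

Ranking the bids: Player F 46.1 > Player Z 41.3 > Player W 36.6 > Player U 28.0 > Player B 15.1 > Player A 13.4 > Player D 3.7.
Player F has the top bid and wins; the price is the second-highest bid, 41.3.
Player F's payoff = 46.1 − 41.3 = 4.8. All other bidders lose, so their payoff is 0.

Payoffs: Player Z 0.0, Player D 0.0, Player W 0.0, Player F 4.8, Player B 0.0, Player U 0.0, Player A 0.0.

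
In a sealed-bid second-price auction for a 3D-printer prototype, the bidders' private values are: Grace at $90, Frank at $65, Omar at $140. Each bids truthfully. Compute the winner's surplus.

Ranking the bids: Omar $140, then Grace $90, then Frank $65.
Omar wins with the top bid and pays the second-highest, $90.
Surplus = $140 − $90 = $50.

$50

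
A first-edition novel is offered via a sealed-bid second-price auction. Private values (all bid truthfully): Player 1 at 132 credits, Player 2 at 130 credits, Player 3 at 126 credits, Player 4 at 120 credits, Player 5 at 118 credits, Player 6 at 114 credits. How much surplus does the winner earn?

2 credits

Ranking the bids: Player 1 132 credits > Player 2 130 credits > Player 3 126 credits > Player 4 120 credits > Player 5 118 credits > Player 6 114 credits.
Player 1 wins with the top bid and pays the second-highest, 130 credits.
Surplus = 132 credits − 130 credits = 2 credits.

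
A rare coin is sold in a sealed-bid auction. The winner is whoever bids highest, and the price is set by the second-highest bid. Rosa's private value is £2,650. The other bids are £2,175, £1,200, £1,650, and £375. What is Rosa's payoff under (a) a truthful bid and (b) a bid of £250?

The highest competing bid is £2,175.
Bidding truthfully at £2,650: Rosa has the top bid, wins, and pays the second-highest bid £2,175. Payoff = £2,650 − £2,175 = £475.
Bidding £250: the top bid is £2,175 (a rival), so Rosa loses. Payoff = £0.
Deviating from a truthful bid can only lose payoff in a second-price auction — never gain.

Truthful: £475; alternative: £0.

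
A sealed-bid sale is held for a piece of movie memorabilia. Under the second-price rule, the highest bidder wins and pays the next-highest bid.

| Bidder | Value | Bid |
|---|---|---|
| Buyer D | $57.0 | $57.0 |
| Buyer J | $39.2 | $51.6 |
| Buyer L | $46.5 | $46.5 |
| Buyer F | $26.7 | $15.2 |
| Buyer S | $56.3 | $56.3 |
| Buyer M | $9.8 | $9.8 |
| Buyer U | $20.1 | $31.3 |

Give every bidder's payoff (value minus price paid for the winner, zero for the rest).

Sorted high to low: Buyer D $57.0; Buyer S $56.3; Buyer J $51.6; Buyer L $46.5; Buyer U $31.3; Buyer F $15.2; Buyer M $9.8.
Buyer D has the top bid and wins; the price is the second-highest bid, $56.3.
Buyer D's payoff = $57.0 − $56.3 = $0.7. All other bidders lose, so their payoff is 0.

Payoffs: Buyer D $0.7, Buyer J $0.0, Buyer L $0.0, Buyer F $0.0, Buyer S $0.0, Buyer M $0.0, Buyer U $0.0.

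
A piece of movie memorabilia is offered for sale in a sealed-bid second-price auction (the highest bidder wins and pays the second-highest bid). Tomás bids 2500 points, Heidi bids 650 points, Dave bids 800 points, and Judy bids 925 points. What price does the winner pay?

The winner pays 925 points.

Ranking the bids: Tomás 2500 points > Judy 925 points > Dave 800 points > Heidi 650 points.
Tomás is the highest bidder, so Tomás wins.
Under the second-price rule, the price is the second-highest bid: 925 points.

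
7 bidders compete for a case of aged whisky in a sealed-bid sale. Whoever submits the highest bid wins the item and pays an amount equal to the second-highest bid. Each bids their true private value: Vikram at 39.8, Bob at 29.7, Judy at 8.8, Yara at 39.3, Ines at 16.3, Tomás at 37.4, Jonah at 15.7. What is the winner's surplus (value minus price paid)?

Winner's surplus: 0.5.

Sorted high to low: Vikram 39.8, then Yara 39.3, then Tomás 37.4, then Bob 29.7, then Ines 16.3, then Jonah 15.7, then Judy 8.8.
Vikram wins with the top bid and pays the second-highest, 39.3.
Surplus = 39.8 − 39.3 = 0.5.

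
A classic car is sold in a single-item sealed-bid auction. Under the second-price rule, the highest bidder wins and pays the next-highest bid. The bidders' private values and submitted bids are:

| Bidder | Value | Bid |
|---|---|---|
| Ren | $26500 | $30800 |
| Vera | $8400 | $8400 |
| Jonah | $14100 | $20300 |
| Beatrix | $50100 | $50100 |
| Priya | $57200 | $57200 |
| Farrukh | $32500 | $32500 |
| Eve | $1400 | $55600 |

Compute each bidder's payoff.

Bids in descending order: Priya $57200, then Eve $55600, then Beatrix $50100, then Farrukh $32500, then Ren $30800, then Jonah $20300, then Vera $8400.
Priya has the top bid and wins; the price is the second-highest bid, $55600.
Priya's payoff = $57200 − $55600 = $1600. All other bidders lose, so their payoff is 0.

Ren $0, Vera $0, Jonah $0, Beatrix $0, Priya $1600, Farrukh $0, Eve $0.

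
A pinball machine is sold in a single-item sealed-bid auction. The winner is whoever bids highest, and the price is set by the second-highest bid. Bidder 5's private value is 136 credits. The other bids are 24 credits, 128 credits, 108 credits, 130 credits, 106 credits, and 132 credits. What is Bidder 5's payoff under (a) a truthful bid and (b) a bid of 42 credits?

(a) 4 credits  (b) 0 credits

The highest competing bid is 132 credits.
Bidding truthfully at 136 credits: Bidder 5 has the top bid, wins, and pays the second-highest bid 132 credits. Payoff = 136 credits − 132 credits = 4 credits.
Bidding 42 credits: the top bid is 132 credits (a rival), so Bidder 5 loses. Payoff = 0 credits.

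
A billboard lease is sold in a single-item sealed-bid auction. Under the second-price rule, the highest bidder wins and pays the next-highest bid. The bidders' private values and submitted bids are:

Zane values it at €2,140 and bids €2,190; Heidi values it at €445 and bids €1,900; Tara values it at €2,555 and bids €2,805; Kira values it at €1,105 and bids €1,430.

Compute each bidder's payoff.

Payoffs: Zane €0, Heidi €0, Tara €365, Kira €0.

Ordered from highest: Tara €2,805; Zane €2,190; Heidi €1,900; Kira €1,430.
Tara has the top bid and wins; the price is the second-highest bid, €2,190.
Tara's payoff = €2,555 − €2,190 = €365. All other bidders lose, so their payoff is 0.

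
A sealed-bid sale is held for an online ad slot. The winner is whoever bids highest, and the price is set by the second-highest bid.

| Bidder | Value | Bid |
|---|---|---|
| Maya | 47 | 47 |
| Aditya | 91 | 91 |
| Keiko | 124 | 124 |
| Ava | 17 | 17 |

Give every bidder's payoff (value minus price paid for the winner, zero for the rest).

Payoffs: Maya 0, Aditya 0, Keiko 33, Ava 0.

Sorted high to low: Keiko 124; Aditya 91; Maya 47; Ava 17.
Keiko has the top bid and wins; the price is the second-highest bid, 91.
Keiko's payoff = 124 − 91 = 33. All other bidders lose, so their payoff is 0.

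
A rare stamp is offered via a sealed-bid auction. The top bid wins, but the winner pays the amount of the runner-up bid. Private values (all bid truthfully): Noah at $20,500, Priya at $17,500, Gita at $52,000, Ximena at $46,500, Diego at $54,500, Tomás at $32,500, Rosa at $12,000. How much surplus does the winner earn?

Surplus = $2,500.

Bids in descending order: Diego $54,500; Gita $52,000; Ximena $46,500; Tomás $32,500; Noah $20,500; Priya $17,500; Rosa $12,000.
Diego wins with the top bid and pays the second-highest, $52,000.
Surplus = $54,500 − $52,000 = $2,500.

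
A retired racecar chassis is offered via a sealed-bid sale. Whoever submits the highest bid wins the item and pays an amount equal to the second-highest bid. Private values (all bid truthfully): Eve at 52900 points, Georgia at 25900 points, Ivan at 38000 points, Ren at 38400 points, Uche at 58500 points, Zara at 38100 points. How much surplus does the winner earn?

Ranking the bids: Uche 58500 points > Eve 52900 points > Ren 38400 points > Zara 38100 points > Ivan 38000 points > Georgia 25900 points.
Uche wins with the top bid and pays the second-highest, 52900 points.
Surplus = 58500 points − 52900 points = 5600 points.

5600 points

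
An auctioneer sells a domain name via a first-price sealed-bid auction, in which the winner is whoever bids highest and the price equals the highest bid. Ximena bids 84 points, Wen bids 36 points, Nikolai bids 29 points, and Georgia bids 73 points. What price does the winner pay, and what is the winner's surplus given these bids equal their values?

Bids in descending order: Ximena 84 points; Georgia 73 points; Wen 36 points; Nikolai 29 points.
Ximena is the highest bidder, so Ximena wins.
Under the first-price rule, the price is the highest bid: 84 points.
Surplus = 84 points − 84 points = 0 points.

The winner pays 84 points for a surplus of 0 points.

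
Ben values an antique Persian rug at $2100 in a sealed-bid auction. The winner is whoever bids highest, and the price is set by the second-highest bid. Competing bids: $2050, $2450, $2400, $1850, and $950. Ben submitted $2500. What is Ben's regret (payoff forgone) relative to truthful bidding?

The highest competing bid is $2450.
Bidding truthfully at $2100: the top bid is $2450 (a rival), so Ben loses. Payoff = $0.
Bidding $2500: Ben has the top bid, wins, and pays the second-highest bid $2450. Payoff = $2100 − $2450 = -$350.
Regret = truthful payoff − actual payoff = $0 − -$350 = $350.

Regret: $350.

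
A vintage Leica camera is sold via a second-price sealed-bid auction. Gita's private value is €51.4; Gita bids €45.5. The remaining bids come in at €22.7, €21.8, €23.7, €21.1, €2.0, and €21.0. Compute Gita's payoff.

Highest competing bid: €23.7.
Gita's bid €45.5 is the highest overall, so Gita wins and pays the second-highest bid, €23.7.
Payoff = value − price = €51.4 − €23.7 = €27.7.

Gita's payoff: €27.7.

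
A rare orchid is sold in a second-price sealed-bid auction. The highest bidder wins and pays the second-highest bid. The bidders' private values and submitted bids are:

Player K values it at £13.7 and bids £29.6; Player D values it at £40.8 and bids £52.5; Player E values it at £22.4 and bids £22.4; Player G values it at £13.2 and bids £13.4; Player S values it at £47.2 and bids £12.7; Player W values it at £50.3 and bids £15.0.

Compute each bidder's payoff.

Player K £0.0, Player D £11.2, Player E £0.0, Player G £0.0, Player S £0.0, Player W £0.0.

Ranking the bids: Player D £52.5; Player K £29.6; Player E £22.4; Player W £15.0; Player G £13.4; Player S £12.7.
Player D has the top bid and wins; the price is the second-highest bid, £29.6.
Player D's payoff = £40.8 − £29.6 = £11.2. All other bidders lose, so their payoff is 0.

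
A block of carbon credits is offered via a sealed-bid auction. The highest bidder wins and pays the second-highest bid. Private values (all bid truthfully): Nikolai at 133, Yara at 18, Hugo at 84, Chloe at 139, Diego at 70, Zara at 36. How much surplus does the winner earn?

Sorted high to low: Chloe 139; Nikolai 133; Hugo 84; Diego 70; Zara 36; Yara 18.
Chloe wins with the top bid and pays the second-highest, 133.
Surplus = 139 − 133 = 6.

Surplus = 6.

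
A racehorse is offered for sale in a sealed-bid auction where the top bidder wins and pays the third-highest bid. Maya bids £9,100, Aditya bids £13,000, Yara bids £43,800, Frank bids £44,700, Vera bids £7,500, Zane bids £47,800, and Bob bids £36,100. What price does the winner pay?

Bids in descending order: Zane £47,800; Frank £44,700; Yara £43,800; Bob £36,100; Aditya £13,000; Maya £9,100; Vera £7,500.
Zane is the highest bidder, so Zane wins.
Under the third-price rule, the price is the third-highest bid: £43,800.

£43,800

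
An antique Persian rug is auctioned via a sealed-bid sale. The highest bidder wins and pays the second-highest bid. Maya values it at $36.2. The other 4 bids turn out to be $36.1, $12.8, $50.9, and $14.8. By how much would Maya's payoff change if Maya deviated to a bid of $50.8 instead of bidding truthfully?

Payoff change: $0.0.

The highest competing bid is $50.9.
Bidding truthfully at $36.2: the top bid is $50.9 (a rival), so Maya loses. Payoff = $0.0.
Bidding $50.8: the top bid is $50.9 (a rival), so Maya loses. Payoff = $0.0.
Change = $0.0 − $0.0 = $0.0.
The bid only affects whether you win, not the price — here both bids land on the same side of the top rival bid, so the deviation is payoff-neutral.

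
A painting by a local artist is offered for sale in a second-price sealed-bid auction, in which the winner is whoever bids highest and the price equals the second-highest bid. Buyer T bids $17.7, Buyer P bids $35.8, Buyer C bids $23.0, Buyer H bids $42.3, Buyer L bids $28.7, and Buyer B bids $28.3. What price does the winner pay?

$35.8

Ranking the bids: Buyer H $42.3 > Buyer P $35.8 > Buyer L $28.7 > Buyer B $28.3 > Buyer C $23.0 > Buyer T $17.7.
Buyer H is the highest bidder, so Buyer H wins.
Under the second-price rule, the price is the second-highest bid: $35.8.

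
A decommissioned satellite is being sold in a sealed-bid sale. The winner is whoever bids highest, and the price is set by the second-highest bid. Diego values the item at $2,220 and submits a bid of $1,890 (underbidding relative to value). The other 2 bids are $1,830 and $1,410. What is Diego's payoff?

Payoff = $390.

Highest competing bid: $1,830.
Diego's bid $1,890 is the highest overall, so Diego wins and pays the second-highest bid, $1,830.
Payoff = value − price = $2,220 − $1,830 = $390.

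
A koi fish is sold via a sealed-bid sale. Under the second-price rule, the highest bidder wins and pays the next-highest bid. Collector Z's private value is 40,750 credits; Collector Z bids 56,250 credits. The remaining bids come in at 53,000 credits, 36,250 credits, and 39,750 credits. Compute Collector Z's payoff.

Highest competing bid: 53,000 credits.
Collector Z's bid 56,250 credits is the highest overall, so Collector Z wins and pays the second-highest bid, 53,000 credits.
Payoff = value − price = 40,750 credits − 53,000 credits = -12,250 credits.

Collector Z's payoff: -12,250 credits.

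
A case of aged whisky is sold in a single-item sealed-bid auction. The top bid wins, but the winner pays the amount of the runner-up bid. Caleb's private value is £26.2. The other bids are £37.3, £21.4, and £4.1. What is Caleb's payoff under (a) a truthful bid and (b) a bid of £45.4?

The highest competing bid is £37.3.
Bidding truthfully at £26.2: the top bid is £37.3 (a rival), so Caleb loses. Payoff = £0.0.
Bidding £45.4: Caleb has the top bid, wins, and pays the second-highest bid £37.3. Payoff = £26.2 − £37.3 = -£11.1.
Deviating from a truthful bid can only lose payoff in a second-price auction — never gain.

(a) £0.0  (b) -£11.1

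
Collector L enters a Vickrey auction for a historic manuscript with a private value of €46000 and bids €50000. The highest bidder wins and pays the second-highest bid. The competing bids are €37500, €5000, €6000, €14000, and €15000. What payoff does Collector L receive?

Payoff = €8500.

Highest competing bid: €37500.
Collector L's bid €50000 is the highest overall, so Collector L wins and pays the second-highest bid, €37500.
Payoff = value − price = €46000 − €37500 = €8500.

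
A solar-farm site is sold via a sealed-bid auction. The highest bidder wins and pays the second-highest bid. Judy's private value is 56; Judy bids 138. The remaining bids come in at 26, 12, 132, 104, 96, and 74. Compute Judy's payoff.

Judy's payoff: -76.

Highest competing bid: 132.
Judy's bid 138 is the highest overall, so Judy wins and pays the second-highest bid, 132.
Payoff = value − price = 56 − 132 = -76.
Overbidding won the item at a price above value — truthful bidding would have avoided this loss.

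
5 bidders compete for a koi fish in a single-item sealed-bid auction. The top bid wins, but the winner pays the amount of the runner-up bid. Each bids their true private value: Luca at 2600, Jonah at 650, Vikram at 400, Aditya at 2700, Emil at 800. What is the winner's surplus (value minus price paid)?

Surplus = 100.

Bids in descending order: Aditya 2700, then Luca 2600, then Emil 800, then Jonah 650, then Vikram 400.
Aditya wins with the top bid and pays the second-highest, 2600.
Surplus = 2700 − 2600 = 100.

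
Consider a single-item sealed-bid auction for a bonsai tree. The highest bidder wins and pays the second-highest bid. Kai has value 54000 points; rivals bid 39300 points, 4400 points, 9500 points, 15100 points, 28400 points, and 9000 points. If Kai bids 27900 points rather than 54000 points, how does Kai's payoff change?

Payoff change: -14700 points.

The highest competing bid is 39300 points.
Bidding truthfully at 54000 points: Kai has the top bid, wins, and pays the second-highest bid 39300 points. Payoff = 54000 points − 39300 points = 14700 points.
Bidding 27900 points: the top bid is 39300 points (a rival), so Kai loses. Payoff = 0 points.
Change = 0 points − 14700 points = -14700 points.
This is the dominant-strategy logic: truthful bidding weakly beats any alternative.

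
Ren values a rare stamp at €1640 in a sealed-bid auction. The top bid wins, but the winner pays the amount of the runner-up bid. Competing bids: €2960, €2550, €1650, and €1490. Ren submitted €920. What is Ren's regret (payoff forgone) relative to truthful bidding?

The highest competing bid is €2960.
Bidding truthfully at €1640: the top bid is €2960 (a rival), so Ren loses. Payoff = €0.
Bidding €920: the top bid is €2960 (a rival), so Ren loses. Payoff = €0.
Regret = truthful payoff − actual payoff = €0 − €0 = €0.
The bid only affects whether you win, not the price — here both bids land on the same side of the top rival bid, so the deviation is payoff-neutral.

Regret: €0.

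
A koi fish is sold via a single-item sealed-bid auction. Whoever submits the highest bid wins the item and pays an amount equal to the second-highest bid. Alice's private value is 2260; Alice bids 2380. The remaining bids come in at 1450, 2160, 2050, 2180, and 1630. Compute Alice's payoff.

Highest competing bid: 2180.
Alice's bid 2380 is the highest overall, so Alice wins and pays the second-highest bid, 2180.
Payoff = value − price = 2260 − 2180 = 80.

Alice's payoff: 80.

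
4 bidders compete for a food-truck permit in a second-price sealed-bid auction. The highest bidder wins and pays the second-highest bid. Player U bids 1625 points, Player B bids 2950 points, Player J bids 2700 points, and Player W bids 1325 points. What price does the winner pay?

Sorted high to low: Player B 2950 points, then Player J 2700 points, then Player U 1625 points, then Player W 1325 points.
Player B has the highest bid, so Player B wins.
The second-highest bid is 2700 points, so that is what Player B pays.

2700 points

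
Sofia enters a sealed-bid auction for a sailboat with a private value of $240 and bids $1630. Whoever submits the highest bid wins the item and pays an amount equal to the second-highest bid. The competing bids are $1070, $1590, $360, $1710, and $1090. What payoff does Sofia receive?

$0

Highest competing bid: $1710.
Sofia's bid $1630 is not the highest, so Sofia loses, pays nothing, and earns zero payoff.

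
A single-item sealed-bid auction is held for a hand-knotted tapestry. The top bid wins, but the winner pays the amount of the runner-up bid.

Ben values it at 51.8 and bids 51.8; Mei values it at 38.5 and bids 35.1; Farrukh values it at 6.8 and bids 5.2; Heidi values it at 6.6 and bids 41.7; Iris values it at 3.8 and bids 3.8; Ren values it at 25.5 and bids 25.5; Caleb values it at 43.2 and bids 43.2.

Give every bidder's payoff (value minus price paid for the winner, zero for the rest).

Bids in descending order: Ben 51.8, then Caleb 43.2, then Heidi 41.7, then Mei 35.1, then Ren 25.5, then Farrukh 5.2, then Iris 3.8.
Ben has the top bid and wins; the price is the second-highest bid, 43.2.
Ben's payoff = 51.8 − 43.2 = 8.6. All other bidders lose, so their payoff is 0.

Payoffs: Ben 8.6, Mei 0.0, Farrukh 0.0, Heidi 0.0, Iris 0.0, Ren 0.0, Caleb 0.0.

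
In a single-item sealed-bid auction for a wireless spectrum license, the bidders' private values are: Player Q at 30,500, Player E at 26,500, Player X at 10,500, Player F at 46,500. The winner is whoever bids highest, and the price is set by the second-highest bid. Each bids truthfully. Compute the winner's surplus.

Ranking the bids: Player F 46,500; Player Q 30,500; Player E 26,500; Player X 10,500.
Player F wins with the top bid and pays the second-highest, 30,500.
Surplus = 46,500 − 30,500 = 16,000.

Winner's surplus: 16,000.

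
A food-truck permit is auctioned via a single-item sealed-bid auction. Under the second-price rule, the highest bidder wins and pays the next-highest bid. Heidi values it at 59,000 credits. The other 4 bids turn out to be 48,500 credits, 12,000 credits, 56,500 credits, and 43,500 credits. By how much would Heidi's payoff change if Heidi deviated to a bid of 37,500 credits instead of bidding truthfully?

The highest competing bid is 56,500 credits.
Bidding truthfully at 59,000 credits: Heidi has the top bid, wins, and pays the second-highest bid 56,500 credits. Payoff = 59,000 credits − 56,500 credits = 2,500 credits.
Bidding 37,500 credits: the top bid is 56,500 credits (a rival), so Heidi loses. Payoff = 0 credits.
Change = 0 credits − 2,500 credits = -2,500 credits.
This is the dominant-strategy logic: truthful bidding weakly beats any alternative.

Payoff change: -2,500 credits.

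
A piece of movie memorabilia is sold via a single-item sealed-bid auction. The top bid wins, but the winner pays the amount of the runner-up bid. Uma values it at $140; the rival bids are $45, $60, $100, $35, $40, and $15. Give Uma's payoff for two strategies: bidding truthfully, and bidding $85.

(a) $40  (b) $0

The highest competing bid is $100.
Bidding truthfully at $140: Uma has the top bid, wins, and pays the second-highest bid $100. Payoff = $140 − $100 = $40.
Bidding $85: the top bid is $100 (a rival), so Uma loses. Payoff = $0.
This is the dominant-strategy logic: truthful bidding weakly beats any alternative.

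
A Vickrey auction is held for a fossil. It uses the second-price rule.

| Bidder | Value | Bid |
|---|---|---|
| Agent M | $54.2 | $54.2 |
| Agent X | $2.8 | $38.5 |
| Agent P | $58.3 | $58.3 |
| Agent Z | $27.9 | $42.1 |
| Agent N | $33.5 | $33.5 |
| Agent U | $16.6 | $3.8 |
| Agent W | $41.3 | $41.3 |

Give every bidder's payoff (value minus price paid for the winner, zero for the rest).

Bids in descending order: Agent P $58.3, then Agent M $54.2, then Agent Z $42.1, then Agent W $41.3, then Agent X $38.5, then Agent N $33.5, then Agent U $3.8.
Agent P has the top bid and wins; the price is the second-highest bid, $54.2.
Agent P's payoff = $58.3 − $54.2 = $4.1. All other bidders lose, so their payoff is 0.

Agent M $0.0, Agent X $0.0, Agent P $4.1, Agent Z $0.0, Agent N $0.0, Agent U $0.0, Agent W $0.0.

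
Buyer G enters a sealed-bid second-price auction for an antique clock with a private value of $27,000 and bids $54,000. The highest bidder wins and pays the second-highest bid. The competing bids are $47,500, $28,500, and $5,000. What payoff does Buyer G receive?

Highest competing bid: $47,500.
Buyer G's bid $54,000 is the highest overall, so Buyer G wins and pays the second-highest bid, $47,500.
Payoff = value − price = $27,000 − $47,500 = -$20,500.
Overbidding won the item at a price above value — truthful bidding would have avoided this loss.

Buyer G's payoff: -$20,500.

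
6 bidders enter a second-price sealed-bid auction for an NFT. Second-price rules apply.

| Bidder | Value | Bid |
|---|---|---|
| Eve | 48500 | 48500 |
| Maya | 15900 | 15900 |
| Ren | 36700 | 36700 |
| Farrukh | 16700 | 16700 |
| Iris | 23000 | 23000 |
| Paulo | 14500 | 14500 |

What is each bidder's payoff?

Eve 11800, Maya 0, Ren 0, Farrukh 0, Iris 0, Paulo 0.

Bids in descending order: Eve 48500; Ren 36700; Iris 23000; Farrukh 16700; Maya 15900; Paulo 14500.
Eve has the top bid and wins; the price is the second-highest bid, 36700.
Eve's payoff = 48500 − 36700 = 11800. All other bidders lose, so their payoff is 0.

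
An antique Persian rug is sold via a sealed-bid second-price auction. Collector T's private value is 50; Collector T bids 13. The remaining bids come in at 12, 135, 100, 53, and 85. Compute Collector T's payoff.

0

Highest competing bid: 135.
Collector T's bid 13 is not the highest, so Collector T loses, pays nothing, and earns zero payoff.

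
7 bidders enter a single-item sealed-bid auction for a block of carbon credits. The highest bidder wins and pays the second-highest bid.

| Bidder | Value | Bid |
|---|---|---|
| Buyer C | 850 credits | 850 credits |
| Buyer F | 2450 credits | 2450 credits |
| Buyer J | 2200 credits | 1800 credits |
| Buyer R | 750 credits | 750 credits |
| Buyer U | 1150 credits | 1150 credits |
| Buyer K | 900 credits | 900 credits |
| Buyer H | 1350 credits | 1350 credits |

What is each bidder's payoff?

Sorted high to low: Buyer F 2450 credits, then Buyer J 1800 credits, then Buyer H 1350 credits, then Buyer U 1150 credits, then Buyer K 900 credits, then Buyer C 850 credits, then Buyer R 750 credits.
Buyer F has the top bid and wins; the price is the second-highest bid, 1800 credits.
Buyer F's payoff = 2450 credits − 1800 credits = 650 credits. All other bidders lose, so their payoff is 0.

Payoffs: Buyer C 0 credits, Buyer F 650 credits, Buyer J 0 credits, Buyer R 0 credits, Buyer U 0 credits, Buyer K 0 credits, Buyer H 0 credits.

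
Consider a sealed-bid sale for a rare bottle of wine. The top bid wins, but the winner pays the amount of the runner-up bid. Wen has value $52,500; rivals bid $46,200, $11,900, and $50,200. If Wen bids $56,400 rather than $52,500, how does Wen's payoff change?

$0

The highest competing bid is $50,200.
Bidding truthfully at $52,500: Wen has the top bid, wins, and pays the second-highest bid $50,200. Payoff = $52,500 − $50,200 = $2,300.
Bidding $56,400: Wen has the top bid, wins, and pays the second-highest bid $50,200. Payoff = $52,500 − $50,200 = $2,300.
Change = $2,300 − $2,300 = $0.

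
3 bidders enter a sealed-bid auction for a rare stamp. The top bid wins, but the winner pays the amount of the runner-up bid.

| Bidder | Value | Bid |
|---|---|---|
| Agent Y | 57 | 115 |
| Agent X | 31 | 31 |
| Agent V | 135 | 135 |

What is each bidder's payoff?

Ordered from highest: Agent V 135 > Agent Y 115 > Agent X 31.
Agent V has the top bid and wins; the price is the second-highest bid, 115.
Agent V's payoff = 135 − 115 = 20. All other bidders lose, so their payoff is 0.

Payoffs: Agent Y 0, Agent X 0, Agent V 20.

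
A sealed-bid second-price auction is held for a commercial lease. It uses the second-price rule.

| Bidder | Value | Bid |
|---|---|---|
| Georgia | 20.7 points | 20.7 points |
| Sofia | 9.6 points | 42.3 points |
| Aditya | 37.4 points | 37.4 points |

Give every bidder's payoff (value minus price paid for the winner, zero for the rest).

Payoffs: Georgia 0.0 points, Sofia -27.8 points, Aditya 0.0 points.

Sorted high to low: Sofia 42.3 points; Aditya 37.4 points; Georgia 20.7 points.
Sofia has the top bid and wins; the price is the second-highest bid, 37.4 points.
Sofia's payoff = 9.6 points − 37.4 points = -27.8 points. All other bidders lose, so their payoff is 0.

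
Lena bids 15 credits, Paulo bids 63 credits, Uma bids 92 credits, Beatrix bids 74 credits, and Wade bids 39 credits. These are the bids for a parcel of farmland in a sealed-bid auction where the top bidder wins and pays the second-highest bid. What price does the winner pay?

Ordered from highest: Uma 92 credits, then Beatrix 74 credits, then Paulo 63 credits, then Wade 39 credits, then Lena 15 credits.
Uma is the highest bidder, so Uma wins.
Under the second-price rule, the price is the second-highest bid: 74 credits.

The winner pays 74 credits.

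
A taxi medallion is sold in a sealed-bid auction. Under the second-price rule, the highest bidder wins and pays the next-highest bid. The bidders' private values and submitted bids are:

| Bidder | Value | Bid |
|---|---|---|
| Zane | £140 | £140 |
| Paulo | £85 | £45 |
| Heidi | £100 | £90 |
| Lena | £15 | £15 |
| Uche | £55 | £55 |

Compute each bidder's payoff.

Zane £50, Paulo £0, Heidi £0, Lena £0, Uche £0.

Bids in descending order: Zane £140 > Heidi £90 > Uche £55 > Paulo £45 > Lena £15.
Zane has the top bid and wins; the price is the second-highest bid, £90.
Zane's payoff = £140 − £90 = £50. All other bidders lose, so their payoff is 0.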